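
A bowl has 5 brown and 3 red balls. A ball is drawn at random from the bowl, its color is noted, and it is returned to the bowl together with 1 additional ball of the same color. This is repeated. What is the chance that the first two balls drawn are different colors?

5/12

Either red then brown, or brown then red; after the first draw the total is 9.
P = (3/8)·(5/9) + (5/8)·(3/9) = 5/12 ≈ 0.4167.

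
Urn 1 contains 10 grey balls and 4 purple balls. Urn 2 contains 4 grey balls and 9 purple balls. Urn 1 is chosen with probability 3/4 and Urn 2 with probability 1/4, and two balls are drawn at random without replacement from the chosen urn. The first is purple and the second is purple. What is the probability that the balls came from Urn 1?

3/10

P(E | Urn 1) = 6/91; P(E | Urn 2) = 6/13.
P(E) = 3/4·6/91 + 1/4·6/13 = 15/91.
By Bayes' rule, P(Urn 1 | E) = 9/182 / 15/91 = 3/10 ≈ 0.3000.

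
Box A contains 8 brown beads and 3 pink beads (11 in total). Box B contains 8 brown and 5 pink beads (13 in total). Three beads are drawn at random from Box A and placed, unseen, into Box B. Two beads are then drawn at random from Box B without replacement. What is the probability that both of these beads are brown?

Condition on how many of the transferred beads are brown (from Box A: 8 brown of 11; then Box B has 16 total).
  0 brown: C(8,0)C(3,3)/C(11,3) = 1/165; then P = C(8,2)/C(16,2) = 7/30
  1 brown: C(8,1)C(3,2)/C(11,3) = 8/55; then P = C(9,2)/C(16,2) = 3/10
  2 brown: C(8,2)C(3,1)/C(11,3) = 28/55; then P = C(10,2)/C(16,2) = 3/8
  3 brown: C(8,3)C(3,0)/C(11,3) = 56/165; then P = C(11,2)/C(16,2) = 11/24
P(both brown) = 323/825 ≈ 0.3915.

323/825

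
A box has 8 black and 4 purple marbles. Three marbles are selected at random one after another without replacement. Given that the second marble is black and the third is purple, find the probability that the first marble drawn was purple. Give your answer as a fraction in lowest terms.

3/10

P(first=purple and the second marble is black and the third is purple) = (4/12)·(8/11)·(3/10) = 4/55.
P(E) = Σ over first color = 28/165 + 4/55 = 8/33.
By Bayes, P(first=purple | E) = 4/55 / 8/33 = 3/10 ≈ 0.3000.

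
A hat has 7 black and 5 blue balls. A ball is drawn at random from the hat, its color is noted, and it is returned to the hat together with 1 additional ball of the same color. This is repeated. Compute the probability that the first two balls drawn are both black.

14/39

After a black draw the hat holds 8 black out of 13.
P = (7/12)·(8/13) = 14/39 ≈ 0.3590.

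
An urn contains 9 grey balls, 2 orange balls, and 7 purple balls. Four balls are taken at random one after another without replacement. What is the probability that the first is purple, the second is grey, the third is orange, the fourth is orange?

Multiply the conditional probability of each draw in order, without replacement, so each draw removes one from its color and from the total.
P = (7/18) · (9/17) · (2/16) · (1/15) = 7/4080 ≈ 0.0017.

7/4080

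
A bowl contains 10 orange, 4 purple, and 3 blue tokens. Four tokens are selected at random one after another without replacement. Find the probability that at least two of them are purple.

521/2380

Sum the hypergeometric tail for j = 2,…,4 purple tokens.
Favorable = C(4,2)·C(13,2) + C(4,3)·C(13,1) + C(4,4)·C(13,0) = 521; total = C(17,4) = 2380.
P = 521/2380 = 521/2380 ≈ 0.2189.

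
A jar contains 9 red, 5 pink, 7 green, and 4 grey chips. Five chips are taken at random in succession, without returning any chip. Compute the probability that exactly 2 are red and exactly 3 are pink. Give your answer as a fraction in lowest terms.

Unordered draws without replacement: count favorable combinations over C(25,5).
Favorable = C(9,2) · C(5,3) · C(7,0) · C(4,0) = 360; total = C(25,5) = 53130.
P = 360/53130 = 12/1771 ≈ 0.0068.

12/1771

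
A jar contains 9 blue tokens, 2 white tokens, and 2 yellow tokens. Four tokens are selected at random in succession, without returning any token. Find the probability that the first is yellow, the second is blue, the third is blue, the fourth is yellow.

Multiply the conditional probability of each draw in order, without replacement, so each draw removes one from its color and from the total.
P = (2/13) · (9/12) · (8/11) · (1/10) = 6/715 ≈ 0.0084.

6/715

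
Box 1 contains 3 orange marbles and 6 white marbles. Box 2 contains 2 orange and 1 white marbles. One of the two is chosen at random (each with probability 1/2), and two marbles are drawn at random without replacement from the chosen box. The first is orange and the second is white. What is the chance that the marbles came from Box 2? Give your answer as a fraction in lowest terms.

4/7

P(E | Box 1) = 1/4; P(E | Box 2) = 1/3.
P(E) = 1/2·1/4 + 1/2·1/3 = 7/24.
By Bayes' rule, P(Box 2 | E) = 1/6 / 7/24 = 4/7 ≈ 0.5714.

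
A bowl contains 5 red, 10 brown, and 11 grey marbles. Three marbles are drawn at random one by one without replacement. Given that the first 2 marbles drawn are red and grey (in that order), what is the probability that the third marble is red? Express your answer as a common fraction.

After removing 1 red, 1 grey, the bowl has 4 red out of 24 remaining.
P(third is red | given) = 4/24 = 1/6 ≈ 0.1667.

1/6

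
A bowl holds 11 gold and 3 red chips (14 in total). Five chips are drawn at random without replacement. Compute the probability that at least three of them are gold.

Sum the hypergeometric tail for j = 3,…,5 gold chips.
Favorable = C(11,3)·C(3,2) + C(11,4)·C(3,1) + C(11,5)·C(3,0) = 1947; total = C(14,5) = 2002.
P = 1947/2002 = 177/182 ≈ 0.9725.

177/182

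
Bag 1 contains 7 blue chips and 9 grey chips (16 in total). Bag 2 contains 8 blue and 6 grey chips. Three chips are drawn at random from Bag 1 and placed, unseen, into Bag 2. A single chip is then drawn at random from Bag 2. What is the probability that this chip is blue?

Condition on how many of the transferred chips are blue (from Bag 1: 7 blue of 16; then Bag 2 has 17 total).
  0 blue: C(7,0)C(9,3)/C(16,3) = 3/20; then P = 8/17
  1 blue: C(7,1)C(9,2)/C(16,3) = 9/20; then P = 9/17
  2 blue: C(7,2)C(9,1)/C(16,3) = 27/80; then P = 10/17
  3 blue: C(7,3)C(9,0)/C(16,3) = 1/16; then P = 11/17
P(blue from Bag 2) = 149/272 ≈ 0.5478.

149/272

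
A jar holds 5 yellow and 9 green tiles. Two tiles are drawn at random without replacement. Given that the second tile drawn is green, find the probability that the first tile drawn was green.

8/13

P(first=green and the second tile drawn is green) = (9/14)·(8/13) = 36/91.
P(the second tile drawn is green) = Σ over first color = 45/182 + 36/91 = 9/14.
By Bayes, P(first=green | the second tile drawn is green) = 36/91 / 9/14 = 8/13 ≈ 0.6154.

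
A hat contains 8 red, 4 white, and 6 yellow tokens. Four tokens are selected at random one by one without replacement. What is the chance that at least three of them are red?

Sum the hypergeometric tail for j = 3,…,4 red tokens.
Favorable = C(8,3)·C(10,1) + C(8,4)·C(10,0) = 630; total = C(18,4) = 3060.
P = 630/3060 = 7/34 ≈ 0.2059.

7/34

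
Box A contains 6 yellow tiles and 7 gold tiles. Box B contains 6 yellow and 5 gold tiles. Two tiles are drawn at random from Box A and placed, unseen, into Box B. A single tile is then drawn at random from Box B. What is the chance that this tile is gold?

79/169

Condition on how many of the transferred tiles are gold (from Box A: 7 gold of 13; then Box B has 13 total).
  0 gold: C(7,0)C(6,2)/C(13,2) = 5/26; then P = 5/13
  1 gold: C(7,1)C(6,1)/C(13,2) = 7/13; then P = 6/13
  2 gold: C(7,2)C(6,0)/C(13,2) = 7/26; then P = 7/13
P(gold from Box B) = 79/169 ≈ 0.4675.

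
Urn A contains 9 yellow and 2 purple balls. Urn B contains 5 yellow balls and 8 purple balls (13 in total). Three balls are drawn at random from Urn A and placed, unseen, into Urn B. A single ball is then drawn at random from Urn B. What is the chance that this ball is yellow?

41/88

Condition on how many of the transferred balls are yellow (from Urn A: 9 yellow of 11; then Urn B has 16 total).
  1 yellow: C(9,1)C(2,2)/C(11,3) = 3/55; then P = 6/16
  2 yellow: C(9,2)C(2,1)/C(11,3) = 24/55; then P = 7/16
  3 yellow: C(9,3)C(2,0)/C(11,3) = 28/55; then P = 8/16
P(yellow from Urn B) = 41/88 ≈ 0.4659.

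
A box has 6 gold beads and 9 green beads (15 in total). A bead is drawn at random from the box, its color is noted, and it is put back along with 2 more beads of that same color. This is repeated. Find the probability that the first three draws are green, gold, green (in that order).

198/1615

Track the composition after each reinforcement of +2.
P = (9/15) · (6/17) · (11/19) = 198/1615 ≈ 0.1226.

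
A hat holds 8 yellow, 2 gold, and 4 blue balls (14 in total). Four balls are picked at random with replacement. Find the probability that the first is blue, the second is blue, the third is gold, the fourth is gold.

Multiply the conditional probability of each draw in order, with replacement (the composition resets each draw).
P = (4/14) · (4/14) · (2/14) · (2/14) = 4/2401 ≈ 0.0017.

4/2401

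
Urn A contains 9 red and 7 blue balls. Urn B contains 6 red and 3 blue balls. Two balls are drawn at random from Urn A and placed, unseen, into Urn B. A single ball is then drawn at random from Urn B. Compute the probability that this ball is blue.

31/88

Condition on how many of the transferred balls are blue (from Urn A: 7 blue of 16; then Urn B has 11 total).
  0 blue: C(7,0)C(9,2)/C(16,2) = 3/10; then P = 3/11
  1 blue: C(7,1)C(9,1)/C(16,2) = 21/40; then P = 4/11
  2 blue: C(7,2)C(9,0)/C(16,2) = 7/40; then P = 5/11
P(blue from Urn B) = 31/88 ≈ 0.3523.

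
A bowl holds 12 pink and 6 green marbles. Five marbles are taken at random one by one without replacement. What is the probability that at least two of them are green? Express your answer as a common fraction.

Sum the hypergeometric tail for j = 2,…,5 green marbles.
Favorable = C(6,2)·C(12,3) + C(6,3)·C(12,2) + C(6,4)·C(12,1) + C(6,5)·C(12,0) = 4806; total = C(18,5) = 8568.
P = 4806/8568 = 267/476 ≈ 0.5609.

267/476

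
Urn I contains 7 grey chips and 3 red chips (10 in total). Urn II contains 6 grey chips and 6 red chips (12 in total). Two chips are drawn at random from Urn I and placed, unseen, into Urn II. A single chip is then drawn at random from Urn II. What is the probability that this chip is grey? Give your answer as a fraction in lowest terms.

37/70

Condition on how many of the transferred chips are grey (from Urn I: 7 grey of 10; then Urn II has 14 total).
  0 grey: C(7,0)C(3,2)/C(10,2) = 1/15; then P = 6/14
  1 grey: C(7,1)C(3,1)/C(10,2) = 7/15; then P = 7/14
  2 grey: C(7,2)C(3,0)/C(10,2) = 7/15; then P = 8/14
P(grey from Urn II) = 37/70 ≈ 0.5286.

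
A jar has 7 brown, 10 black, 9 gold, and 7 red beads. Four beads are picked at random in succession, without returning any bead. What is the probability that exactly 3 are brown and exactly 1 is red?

49/8184

Unordered draws without replacement: count favorable combinations over C(33,4).
Favorable = C(7,3) · C(10,0) · C(9,0) · C(7,1) = 245; total = C(33,4) = 40920.
P = 245/40920 = 49/8184 ≈ 0.0060.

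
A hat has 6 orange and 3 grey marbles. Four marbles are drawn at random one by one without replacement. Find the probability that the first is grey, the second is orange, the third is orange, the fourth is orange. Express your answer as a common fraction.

Multiply the conditional probability of each draw in order, without replacement, so each draw removes one from its color and from the total.
P = (3/9) · (6/8) · (5/7) · (4/6) = 5/42 ≈ 0.1190.

5/42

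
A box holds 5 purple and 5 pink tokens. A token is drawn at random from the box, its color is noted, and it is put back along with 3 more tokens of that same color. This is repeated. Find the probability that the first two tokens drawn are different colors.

5/13

Either pink then purple, or purple then pink; after the first draw the total is 13.
P = (5/10)·(5/13) + (5/10)·(5/13) = 5/13 ≈ 0.3846.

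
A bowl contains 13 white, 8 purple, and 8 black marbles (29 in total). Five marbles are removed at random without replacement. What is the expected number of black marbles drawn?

40/29

By linearity of expectation, E[X] = Σ P(draw i is black); by symmetry each draw (even without replacement) has P(black) = 8/29.
E[X] = 5 · 8/29 = 40/29 ≈ 1.3793.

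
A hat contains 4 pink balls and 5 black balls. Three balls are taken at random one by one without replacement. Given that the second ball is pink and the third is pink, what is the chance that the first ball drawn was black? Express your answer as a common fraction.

5/7

P(first=black and the second ball is pink and the third is pink) = (5/9)·(4/8)·(3/7) = 5/42.
P(E) = Σ over first color = 1/21 + 5/42 = 1/6.
By Bayes, P(first=black | E) = 5/42 / 1/6 = 5/7 ≈ 0.7143.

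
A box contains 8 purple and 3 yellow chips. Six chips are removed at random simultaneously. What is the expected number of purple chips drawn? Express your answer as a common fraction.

48/11

By linearity of expectation, E[X] = Σ P(draw i is purple); by symmetry each draw (even without replacement) has P(purple) = 8/11.
E[X] = 6 · 8/11 = 48/11 ≈ 4.3636.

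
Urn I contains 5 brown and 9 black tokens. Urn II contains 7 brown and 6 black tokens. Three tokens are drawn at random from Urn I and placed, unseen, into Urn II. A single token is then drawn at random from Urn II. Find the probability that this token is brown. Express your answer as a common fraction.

113/224

Condition on how many of the transferred tokens are brown (from Urn I: 5 brown of 14; then Urn II has 16 total).
  0 brown: C(5,0)C(9,3)/C(14,3) = 3/13; then P = 7/16
  1 brown: C(5,1)C(9,2)/C(14,3) = 45/91; then P = 8/16
  2 brown: C(5,2)C(9,1)/C(14,3) = 45/182; then P = 9/16
  3 brown: C(5,3)C(9,0)/C(14,3) = 5/182; then P = 10/16
P(brown from Urn II) = 113/224 ≈ 0.5045.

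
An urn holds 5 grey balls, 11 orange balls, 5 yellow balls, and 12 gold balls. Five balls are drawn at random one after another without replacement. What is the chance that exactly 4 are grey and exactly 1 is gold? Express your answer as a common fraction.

5/19778

Unordered draws without replacement: count favorable combinations over C(33,5).
Favorable = C(5,4) · C(11,0) · C(5,0) · C(12,1) = 60; total = C(33,5) = 237336.
P = 60/237336 = 5/19778 ≈ 0.0003.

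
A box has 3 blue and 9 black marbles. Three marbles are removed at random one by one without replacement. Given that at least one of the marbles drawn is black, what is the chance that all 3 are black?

28/73

P(all 3 black) = C(9,3)/C(12,3) = 21/55; P(at least one black) = 1 − C(3,3)/C(12,3) = 219/220.
Since 'all 3 black' ⊆ 'at least one black', P(all 3 | at least one) = 21/55 / 219/220 = 28/73 ≈ 0.3836.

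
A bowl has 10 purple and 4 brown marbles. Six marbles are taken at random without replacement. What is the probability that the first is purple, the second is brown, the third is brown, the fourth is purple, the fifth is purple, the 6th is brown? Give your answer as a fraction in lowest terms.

Multiply the conditional probability of each draw in order, without replacement, so each draw removes one from its color and from the total.
P = (10/14) · (4/13) · (3/12) · (9/11) · (8/10) · (2/9) = 8/1001 ≈ 0.0080.

8/1001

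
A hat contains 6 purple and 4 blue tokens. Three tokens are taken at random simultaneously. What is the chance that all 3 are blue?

Unordered draws without replacement: count favorable combinations over C(10,3).
Favorable = C(6,0) · C(4,3) = 4; total = C(10,3) = 120.
P = 4/120 = 1/30 ≈ 0.0333.

1/30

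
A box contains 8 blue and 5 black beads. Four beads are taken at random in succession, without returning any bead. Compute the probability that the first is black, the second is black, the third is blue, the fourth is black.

4/143

Multiply the conditional probability of each draw in order, without replacement, so each draw removes one from its color and from the total.
P = (5/13) · (4/12) · (8/11) · (3/10) = 4/143 ≈ 0.0280.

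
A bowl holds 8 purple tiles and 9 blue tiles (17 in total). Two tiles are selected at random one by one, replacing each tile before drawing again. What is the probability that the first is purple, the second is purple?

64/289

Multiply the conditional probability of each draw in order, with replacement (the composition resets each draw).
P = (8/17) · (8/17) = 64/289 ≈ 0.2215.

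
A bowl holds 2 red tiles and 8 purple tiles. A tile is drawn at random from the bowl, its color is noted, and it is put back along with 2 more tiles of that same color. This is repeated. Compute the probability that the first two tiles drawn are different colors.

4/15

Either red then purple, or purple then red; after the first draw the total is 12.
P = (2/10)·(8/12) + (8/10)·(2/12) = 4/15 ≈ 0.2667.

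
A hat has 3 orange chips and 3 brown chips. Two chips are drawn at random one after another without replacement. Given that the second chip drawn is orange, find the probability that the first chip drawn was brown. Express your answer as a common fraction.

P(first=brown and the second chip drawn is orange) = (3/6)·(3/5) = 3/10.
P(the second chip drawn is orange) = Σ over first color = 1/5 + 3/10 = 1/2.
By Bayes, P(first=brown | the second chip drawn is orange) = 3/10 / 1/2 = 3/5 ≈ 0.6000.

3/5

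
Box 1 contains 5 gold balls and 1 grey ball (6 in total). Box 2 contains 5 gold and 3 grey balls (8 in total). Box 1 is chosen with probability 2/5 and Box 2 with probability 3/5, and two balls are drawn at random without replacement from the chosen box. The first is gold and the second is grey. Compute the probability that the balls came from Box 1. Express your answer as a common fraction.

56/191

P(E | Box 1) = 1/6; P(E | Box 2) = 15/56.
P(E) = 2/5·1/6 + 3/5·15/56 = 191/840.
By Bayes' rule, P(Box 1 | E) = 1/15 / 191/840 = 56/191 ≈ 0.2932.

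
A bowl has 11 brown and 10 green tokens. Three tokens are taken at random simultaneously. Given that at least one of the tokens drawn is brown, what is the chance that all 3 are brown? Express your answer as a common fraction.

3/22

P(all 3 brown) = C(11,3)/C(21,3) = 33/266; P(at least one brown) = 1 − C(10,3)/C(21,3) = 121/133.
Since 'all 3 brown' ⊆ 'at least one brown', P(all 3 | at least one) = 33/266 / 121/133 = 3/22 ≈ 0.1364.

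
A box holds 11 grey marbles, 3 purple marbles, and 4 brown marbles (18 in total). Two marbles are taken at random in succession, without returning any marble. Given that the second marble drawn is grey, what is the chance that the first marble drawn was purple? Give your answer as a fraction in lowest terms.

3/17

P(first=purple and the second marble drawn is grey) = (3/18)·(11/17) = 11/102.
P(the second marble drawn is grey) = Σ over first color = 55/153 + 11/102 + 22/153 = 11/18.
By Bayes, P(first=purple | the second marble drawn is grey) = 11/102 / 11/18 = 3/17 ≈ 0.1765.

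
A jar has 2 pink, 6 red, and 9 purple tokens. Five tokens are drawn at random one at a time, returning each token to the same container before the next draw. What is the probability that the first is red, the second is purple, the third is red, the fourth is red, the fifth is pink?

Multiply the conditional probability of each draw in order, with replacement (the composition resets each draw).
P = (6/17) · (9/17) · (6/17) · (6/17) · (2/17) = 3888/1419857 ≈ 0.0027.

3888/1419857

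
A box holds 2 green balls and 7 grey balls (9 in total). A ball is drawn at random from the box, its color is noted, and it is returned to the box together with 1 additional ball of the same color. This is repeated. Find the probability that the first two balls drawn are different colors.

Either green then grey, or grey then green; after the first draw the total is 10.
P = (2/9)·(7/10) + (7/9)·(2/10) = 14/45 ≈ 0.3111.

14/45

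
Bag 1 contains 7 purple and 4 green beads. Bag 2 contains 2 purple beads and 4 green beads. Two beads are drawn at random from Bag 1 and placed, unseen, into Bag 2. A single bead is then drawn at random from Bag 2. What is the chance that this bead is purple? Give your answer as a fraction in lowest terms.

9/22

Condition on how many of the transferred beads are purple (from Bag 1: 7 purple of 11; then Bag 2 has 8 total).
  0 purple: C(7,0)C(4,2)/C(11,2) = 6/55; then P = 2/8
  1 purple: C(7,1)C(4,1)/C(11,2) = 28/55; then P = 3/8
  2 purple: C(7,2)C(4,0)/C(11,2) = 21/55; then P = 4/8
P(purple from Bag 2) = 9/22 ≈ 0.4091.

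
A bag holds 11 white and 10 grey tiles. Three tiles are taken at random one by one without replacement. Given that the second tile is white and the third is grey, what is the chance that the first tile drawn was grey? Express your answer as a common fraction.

9/19

P(first=grey and the second tile is white and the third is grey) = (10/21)·(11/20)·(9/19) = 33/266.
P(E) = Σ over first color = 55/399 + 33/266 = 11/42.
By Bayes, P(first=grey | E) = 33/266 / 11/42 = 9/19 ≈ 0.4737.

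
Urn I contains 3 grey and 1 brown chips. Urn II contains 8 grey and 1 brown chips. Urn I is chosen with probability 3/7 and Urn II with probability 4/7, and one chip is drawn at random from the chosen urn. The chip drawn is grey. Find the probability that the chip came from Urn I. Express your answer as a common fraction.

81/209

P(grey | Urn I) = 3/4; P(grey | Urn II) = 8/9.
P(grey) = 3/7·3/4 + 4/7·8/9 = 209/252.
By Bayes' rule, P(Urn I | grey) = 9/28 / 209/252 = 81/209 ≈ 0.3876.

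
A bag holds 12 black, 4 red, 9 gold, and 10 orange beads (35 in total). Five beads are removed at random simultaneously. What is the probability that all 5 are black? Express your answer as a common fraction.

9/3689

Unordered draws without replacement: count favorable combinations over C(35,5).
Favorable = C(12,5) · C(4,0) · C(9,0) · C(10,0) = 792; total = C(35,5) = 324632.
P = 792/324632 = 9/3689 ≈ 0.0024.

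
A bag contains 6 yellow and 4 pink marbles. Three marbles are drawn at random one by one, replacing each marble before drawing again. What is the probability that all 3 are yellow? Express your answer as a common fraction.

Multiply the conditional probability of each draw in order, with replacement (the composition resets each draw).
P = (6/10) · (6/10) · (6/10) = 27/125 ≈ 0.2160.

27/125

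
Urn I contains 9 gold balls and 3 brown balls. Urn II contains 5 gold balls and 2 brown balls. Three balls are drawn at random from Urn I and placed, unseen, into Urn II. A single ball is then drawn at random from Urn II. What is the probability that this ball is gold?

29/40

Condition on how many of the transferred balls are gold (from Urn I: 9 gold of 12; then Urn II has 10 total).
  0 gold: C(9,0)C(3,3)/C(12,3) = 1/220; then P = 5/10
  1 gold: C(9,1)C(3,2)/C(12,3) = 27/220; then P = 6/10
  2 gold: C(9,2)C(3,1)/C(12,3) = 27/55; then P = 7/10
  3 gold: C(9,3)C(3,0)/C(12,3) = 21/55; then P = 8/10
P(gold from Urn II) = 29/40 ≈ 0.7250.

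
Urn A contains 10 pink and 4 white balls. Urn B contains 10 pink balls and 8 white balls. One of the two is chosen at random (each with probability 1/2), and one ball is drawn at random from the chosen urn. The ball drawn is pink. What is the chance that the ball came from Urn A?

9/16

P(pink | Urn A) = 5/7; P(pink | Urn B) = 5/9.
P(pink) = 1/2·5/7 + 1/2·5/9 = 40/63.
By Bayes' rule, P(Urn A | pink) = 5/14 / 40/63 = 9/16 ≈ 0.5625.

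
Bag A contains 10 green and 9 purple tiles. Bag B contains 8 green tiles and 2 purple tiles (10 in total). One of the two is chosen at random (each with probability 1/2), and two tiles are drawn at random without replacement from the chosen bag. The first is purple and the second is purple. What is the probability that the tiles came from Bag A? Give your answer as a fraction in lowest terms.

180/199

P(E | Bag A) = 4/19; P(E | Bag B) = 1/45.
P(E) = 1/2·4/19 + 1/2·1/45 = 199/1710.
By Bayes' rule, P(Bag A | E) = 2/19 / 199/1710 = 180/199 ≈ 0.9045.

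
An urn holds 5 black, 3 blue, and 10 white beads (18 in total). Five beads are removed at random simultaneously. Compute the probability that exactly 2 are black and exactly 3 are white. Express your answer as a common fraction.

50/357

Unordered draws without replacement: count favorable combinations over C(18,5).
Favorable = C(5,2) · C(3,0) · C(10,3) = 1200; total = C(18,5) = 8568.
P = 1200/8568 = 50/357 ≈ 0.1401.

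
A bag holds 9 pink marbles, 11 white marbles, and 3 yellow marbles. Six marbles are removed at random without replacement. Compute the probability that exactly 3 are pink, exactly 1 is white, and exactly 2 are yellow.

12/437

Unordered draws without replacement: count favorable combinations over C(23,6).
Favorable = C(9,3) · C(11,1) · C(3,2) = 2772; total = C(23,6) = 100947.
P = 2772/100947 = 12/437 ≈ 0.0275.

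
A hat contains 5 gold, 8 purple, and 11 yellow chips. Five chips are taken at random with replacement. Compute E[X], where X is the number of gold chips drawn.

25/24

By linearity of expectation, E[X] = Σ P(draw i is gold); each independent draw has P(gold) = 5/24.
E[X] = 5 · 5/24 = 25/24 ≈ 1.0417.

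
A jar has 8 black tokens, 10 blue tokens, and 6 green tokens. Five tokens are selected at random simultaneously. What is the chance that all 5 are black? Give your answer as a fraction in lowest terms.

1/759

Unordered draws without replacement: count favorable combinations over C(24,5).
Favorable = C(8,5) · C(10,0) · C(6,0) = 56; total = C(24,5) = 42504.
P = 56/42504 = 1/759 ≈ 0.0013.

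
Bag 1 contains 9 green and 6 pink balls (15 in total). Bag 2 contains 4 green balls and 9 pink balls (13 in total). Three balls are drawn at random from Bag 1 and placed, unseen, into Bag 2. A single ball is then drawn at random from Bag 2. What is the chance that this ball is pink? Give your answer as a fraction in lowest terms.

51/80

Condition on how many of the transferred balls are pink (from Bag 1: 6 pink of 15; then Bag 2 has 16 total).
  0 pink: C(6,0)C(9,3)/C(15,3) = 12/65; then P = 9/16
  1 pink: C(6,1)C(9,2)/C(15,3) = 216/455; then P = 10/16
  2 pink: C(6,2)C(9,1)/C(15,3) = 27/91; then P = 11/16
  3 pink: C(6,3)C(9,0)/C(15,3) = 4/91; then P = 12/16
P(pink from Bag 2) = 51/80 ≈ 0.6375.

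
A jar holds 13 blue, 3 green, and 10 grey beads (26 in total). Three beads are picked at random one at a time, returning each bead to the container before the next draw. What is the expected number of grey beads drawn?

By linearity of expectation, E[X] = Σ P(draw i is grey); each independent draw has P(grey) = 10/26.
E[X] = 3 · 10/26 = 15/13 ≈ 1.1538.

15/13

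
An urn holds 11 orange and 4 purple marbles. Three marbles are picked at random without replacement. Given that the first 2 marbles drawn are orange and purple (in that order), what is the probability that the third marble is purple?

After removing 1 orange, 1 purple, the urn has 3 purple out of 13 remaining.
P(third is purple | given) = 3/13 ≈ 0.2308.

3/13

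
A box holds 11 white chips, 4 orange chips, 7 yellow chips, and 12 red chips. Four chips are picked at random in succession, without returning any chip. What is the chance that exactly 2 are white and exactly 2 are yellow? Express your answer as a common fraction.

105/4216

Unordered draws without replacement: count favorable combinations over C(34,4).
Favorable = C(11,2) · C(4,0) · C(7,2) · C(12,0) = 1155; total = C(34,4) = 46376.
P = 1155/46376 = 105/4216 ≈ 0.0249.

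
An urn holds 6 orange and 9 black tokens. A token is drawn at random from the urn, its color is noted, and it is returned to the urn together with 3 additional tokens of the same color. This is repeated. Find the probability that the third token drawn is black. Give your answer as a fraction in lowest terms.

3/5

Sum over the four possibilities for the first two draws (black/not-black each), tracking how the black count and total change by +3 per draw.
P(third is black) = 3/5 ≈ 0.6000. (In a Pólya urn every draw has the same marginal probability 9/15.)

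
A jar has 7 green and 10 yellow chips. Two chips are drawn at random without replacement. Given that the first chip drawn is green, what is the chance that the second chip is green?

After removing 1 green, the jar has 6 green out of 16 remaining.
P(second is green | given) = 6/16 = 3/8 ≈ 0.3750.

3/8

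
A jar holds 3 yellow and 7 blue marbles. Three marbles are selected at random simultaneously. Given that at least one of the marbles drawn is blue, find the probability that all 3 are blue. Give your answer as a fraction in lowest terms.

P(all 3 blue) = C(7,3)/C(10,3) = 7/24; P(at least one blue) = 1 − C(3,3)/C(10,3) = 119/120.
Since 'all 3 blue' ⊆ 'at least one blue', P(all 3 | at least one) = 7/24 / 119/120 = 5/17 ≈ 0.2941.

5/17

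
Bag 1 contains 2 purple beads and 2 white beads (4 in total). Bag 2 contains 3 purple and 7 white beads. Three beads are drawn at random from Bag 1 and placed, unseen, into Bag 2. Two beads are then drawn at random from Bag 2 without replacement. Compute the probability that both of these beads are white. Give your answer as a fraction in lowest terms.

16/39

Condition on how many of the transferred beads are white (from Bag 1: 2 white of 4; then Bag 2 has 13 total).
  1 white: C(2,1)C(2,2)/C(4,3) = 1/2; then P = C(8,2)/C(13,2) = 14/39
  2 white: C(2,2)C(2,1)/C(4,3) = 1/2; then P = C(9,2)/C(13,2) = 6/13
P(both white) = 16/39 ≈ 0.4103.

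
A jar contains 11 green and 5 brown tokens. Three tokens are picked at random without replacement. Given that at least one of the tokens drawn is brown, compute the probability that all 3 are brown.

2/79

P(all 3 brown) = C(5,3)/C(16,3) = 1/56; P(at least one brown) = 1 − C(11,3)/C(16,3) = 79/112.
Since 'all 3 brown' ⊆ 'at least one brown', P(all 3 | at least one) = 1/56 / 79/112 = 2/79 ≈ 0.0253.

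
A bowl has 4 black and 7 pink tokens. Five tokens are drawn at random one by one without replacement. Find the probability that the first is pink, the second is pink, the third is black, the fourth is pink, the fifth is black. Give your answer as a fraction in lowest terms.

1/22

Multiply the conditional probability of each draw in order, without replacement, so each draw removes one from its color and from the total.
P = (7/11) · (6/10) · (4/9) · (5/8) · (3/7) = 1/22 ≈ 0.0455.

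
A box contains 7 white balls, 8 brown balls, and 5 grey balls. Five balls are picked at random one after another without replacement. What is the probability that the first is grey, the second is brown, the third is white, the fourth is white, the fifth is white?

Multiply the conditional probability of each draw in order, without replacement, so each draw removes one from its color and from the total.
P = (5/20) · (8/19) · (7/18) · (6/17) · (5/16) = 35/7752 ≈ 0.0045.

35/7752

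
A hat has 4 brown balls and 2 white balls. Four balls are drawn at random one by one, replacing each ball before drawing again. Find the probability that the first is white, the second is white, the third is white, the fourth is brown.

Multiply the conditional probability of each draw in order, with replacement (the composition resets each draw).
P = (2/6) · (2/6) · (2/6) · (4/6) = 2/81 ≈ 0.0247.

2/81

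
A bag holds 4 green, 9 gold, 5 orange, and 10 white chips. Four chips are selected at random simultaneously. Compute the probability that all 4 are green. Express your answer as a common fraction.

1/20475

Unordered draws without replacement: count favorable combinations over C(28,4).
Favorable = C(4,4) · C(9,0) · C(5,0) · C(10,0) = 1; total = C(28,4) = 20475.
P = 1/20475 = 1/20475 ≈ 0.0000.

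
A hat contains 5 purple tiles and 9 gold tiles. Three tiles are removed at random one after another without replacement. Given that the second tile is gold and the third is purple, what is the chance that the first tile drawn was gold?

P(first=gold and the second tile is gold and the third is purple) = (9/14)·(8/13)·(5/12) = 15/91.
P(E) = Σ over first color = 15/182 + 15/91 = 45/182.
By Bayes, P(first=gold | E) = 15/91 / 45/182 = 2/3 ≈ 0.6667.

2/3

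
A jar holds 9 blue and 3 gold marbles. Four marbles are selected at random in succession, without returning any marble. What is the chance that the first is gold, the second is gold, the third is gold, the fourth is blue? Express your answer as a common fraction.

Multiply the conditional probability of each draw in order, without replacement, so each draw removes one from its color and from the total.
P = (3/12) · (2/11) · (1/10) · (9/9) = 1/220 ≈ 0.0045.

1/220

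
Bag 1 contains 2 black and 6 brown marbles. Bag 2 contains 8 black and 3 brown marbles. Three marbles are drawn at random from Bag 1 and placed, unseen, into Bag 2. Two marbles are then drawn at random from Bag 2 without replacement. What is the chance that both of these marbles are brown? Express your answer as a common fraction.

159/1274

Condition on how many of the transferred marbles are brown (from Bag 1: 6 brown of 8; then Bag 2 has 14 total).
  1 brown: C(6,1)C(2,2)/C(8,3) = 3/28; then P = C(4,2)/C(14,2) = 6/91
  2 brown: C(6,2)C(2,1)/C(8,3) = 15/28; then P = C(5,2)/C(14,2) = 10/91
  3 brown: C(6,3)C(2,0)/C(8,3) = 5/14; then P = C(6,2)/C(14,2) = 15/91
P(both brown) = 159/1274 ≈ 0.1248.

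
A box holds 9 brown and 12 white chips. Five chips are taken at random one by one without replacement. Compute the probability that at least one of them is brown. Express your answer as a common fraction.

2173/2261

Use the complement: P(at least one brown) = 1 − P(no brown).
P(none) = C(12,5)/C(21,5) = 792/20349.
So P = 1 − 792/20349 = 2173/2261 ≈ 0.9611.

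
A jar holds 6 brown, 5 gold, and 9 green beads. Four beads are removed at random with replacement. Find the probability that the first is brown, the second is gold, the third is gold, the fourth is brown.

9/1600

Multiply the conditional probability of each draw in order, with replacement (the composition resets each draw).
P = (6/20) · (5/20) · (5/20) · (6/20) = 9/1600 ≈ 0.0056.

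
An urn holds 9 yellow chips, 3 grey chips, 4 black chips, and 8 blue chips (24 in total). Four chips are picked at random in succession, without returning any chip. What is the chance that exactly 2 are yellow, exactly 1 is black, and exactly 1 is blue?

192/1771

Unordered draws without replacement: count favorable combinations over C(24,4).
Favorable = C(9,2) · C(3,0) · C(4,1) · C(8,1) = 1152; total = C(24,4) = 10626.
P = 1152/10626 = 192/1771 ≈ 0.1084.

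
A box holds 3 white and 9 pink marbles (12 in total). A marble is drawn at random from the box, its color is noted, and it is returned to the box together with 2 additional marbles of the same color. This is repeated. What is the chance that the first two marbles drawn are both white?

5/56

After a white draw the box holds 5 white out of 14.
P = (3/12)·(5/14) = 5/56 ≈ 0.0893.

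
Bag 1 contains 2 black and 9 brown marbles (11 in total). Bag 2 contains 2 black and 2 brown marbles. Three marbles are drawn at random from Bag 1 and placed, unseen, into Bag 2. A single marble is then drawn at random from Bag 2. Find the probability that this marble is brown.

7/11

Condition on how many of the transferred marbles are brown (from Bag 1: 9 brown of 11; then Bag 2 has 7 total).
  1 brown: C(9,1)C(2,2)/C(11,3) = 3/55; then P = 3/7
  2 brown: C(9,2)C(2,1)/C(11,3) = 24/55; then P = 4/7
  3 brown: C(9,3)C(2,0)/C(11,3) = 28/55; then P = 5/7
P(brown from Bag 2) = 7/11 ≈ 0.6364.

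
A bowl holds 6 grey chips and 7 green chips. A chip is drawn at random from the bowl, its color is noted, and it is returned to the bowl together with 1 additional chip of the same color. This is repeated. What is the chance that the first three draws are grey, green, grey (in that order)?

7/65

Track the composition after each reinforcement of +1.
P = (6/13) · (7/14) · (7/15) = 7/65 ≈ 0.1077.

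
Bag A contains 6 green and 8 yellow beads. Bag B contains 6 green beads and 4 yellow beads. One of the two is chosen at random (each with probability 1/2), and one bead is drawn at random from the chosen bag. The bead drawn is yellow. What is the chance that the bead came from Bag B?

7/17

P(yellow | Bag A) = 4/7; P(yellow | Bag B) = 2/5.
P(yellow) = 1/2·4/7 + 1/2·2/5 = 17/35.
By Bayes' rule, P(Bag B | yellow) = 1/5 / 17/35 = 7/17 ≈ 0.4118.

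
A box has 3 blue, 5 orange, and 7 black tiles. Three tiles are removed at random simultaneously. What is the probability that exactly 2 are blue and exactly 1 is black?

3/65

Unordered draws without replacement: count favorable combinations over C(15,3).
Favorable = C(3,2) · C(5,0) · C(7,1) = 21; total = C(15,3) = 455.
P = 21/455 = 3/65 ≈ 0.0462.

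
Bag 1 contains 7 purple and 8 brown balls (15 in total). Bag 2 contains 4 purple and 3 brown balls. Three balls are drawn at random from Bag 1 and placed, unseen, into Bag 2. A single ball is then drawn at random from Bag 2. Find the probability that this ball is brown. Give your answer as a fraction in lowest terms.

23/50

Condition on how many of the transferred balls are brown (from Bag 1: 8 brown of 15; then Bag 2 has 10 total).
  0 brown: C(8,0)C(7,3)/C(15,3) = 1/13; then P = 3/10
  1 brown: C(8,1)C(7,2)/C(15,3) = 24/65; then P = 4/10
  2 brown: C(8,2)C(7,1)/C(15,3) = 28/65; then P = 5/10
  3 brown: C(8,3)C(7,0)/C(15,3) = 8/65; then P = 6/10
P(brown from Bag 2) = 23/50 ≈ 0.4600.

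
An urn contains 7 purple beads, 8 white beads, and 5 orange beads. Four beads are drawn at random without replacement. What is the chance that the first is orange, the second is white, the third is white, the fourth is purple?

49/2907

Multiply the conditional probability of each draw in order, without replacement, so each draw removes one from its color and from the total.
P = (5/20) · (8/19) · (7/18) · (7/17) = 49/2907 ≈ 0.0169.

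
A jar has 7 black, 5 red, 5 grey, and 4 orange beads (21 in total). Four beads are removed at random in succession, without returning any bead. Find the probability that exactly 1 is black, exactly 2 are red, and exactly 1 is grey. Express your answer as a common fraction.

10/171

Unordered draws without replacement: count favorable combinations over C(21,4).
Favorable = C(7,1) · C(5,2) · C(5,1) · C(4,0) = 350; total = C(21,4) = 5985.
P = 350/5985 = 10/171 ≈ 0.0585.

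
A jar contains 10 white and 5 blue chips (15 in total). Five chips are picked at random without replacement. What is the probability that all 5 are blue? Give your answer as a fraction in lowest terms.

Multiply the conditional probability of each draw in order, without replacement, so each draw removes one from its color and from the total.
P = (5/15) · (4/14) · (3/13) · (2/12) · (1/11) = 1/3003 ≈ 0.0003.

1/3003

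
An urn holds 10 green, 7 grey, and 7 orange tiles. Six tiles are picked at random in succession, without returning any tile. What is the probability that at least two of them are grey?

2818/4807

Sum the hypergeometric tail for j = 2,…,6 grey tiles.
Favorable = C(7,2)·C(17,4) + C(7,3)·C(17,3) + C(7,4)·C(17,2) + C(7,5)·C(17,1) + C(7,6)·C(17,0) = 78904; total = C(24,6) = 134596.
P = 78904/134596 = 2818/4807 ≈ 0.5862.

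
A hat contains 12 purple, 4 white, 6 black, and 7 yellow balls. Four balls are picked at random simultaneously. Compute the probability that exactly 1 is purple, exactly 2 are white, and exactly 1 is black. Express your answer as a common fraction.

Unordered draws without replacement: count favorable combinations over C(29,4).
Favorable = C(12,1) · C(4,2) · C(6,1) · C(7,0) = 432; total = C(29,4) = 23751.
P = 432/23751 = 48/2639 ≈ 0.0182.

48/2639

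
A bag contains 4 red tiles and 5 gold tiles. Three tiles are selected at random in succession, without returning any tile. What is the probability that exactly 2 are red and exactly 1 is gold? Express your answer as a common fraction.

5/14

Unordered draws without replacement: count favorable combinations over C(9,3).
Favorable = C(4,2) · C(5,1) = 30; total = C(9,3) = 84.
P = 30/84 = 5/14 ≈ 0.3571.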